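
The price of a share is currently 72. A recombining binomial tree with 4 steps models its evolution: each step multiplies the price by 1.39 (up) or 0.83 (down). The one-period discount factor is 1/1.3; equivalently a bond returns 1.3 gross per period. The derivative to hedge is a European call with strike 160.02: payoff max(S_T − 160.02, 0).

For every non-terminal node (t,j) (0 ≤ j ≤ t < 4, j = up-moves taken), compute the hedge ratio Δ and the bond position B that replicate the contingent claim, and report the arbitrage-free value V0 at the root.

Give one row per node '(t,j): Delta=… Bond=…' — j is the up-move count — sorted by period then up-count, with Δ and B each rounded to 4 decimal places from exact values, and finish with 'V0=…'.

Since d<R<u, set p* = (R−d)/(u−d) = 0.8393; price each node as the discounted p*-expectation of its children.
Terminal values V(4,·): V(4,0)=0.0000, V(4,1)=0.0000, V(4,2)=0.0000, V(4,3)=0.4726, V(4,4)=108.7567
Node (3,0) S=41.1687: V=(p*·0.0000+(1−p*)·0.0000)/1.3=0.0000; Δ=(0.0000−0.0000)/(57.2244−34.1700)=0.0000; B=V−Δ·S=0.0000
Node (3,1) S=68.9451: V=(p*·0.0000+(1−p*)·0.0000)/1.3=0.0000; Δ=(0.0000−0.0000)/(95.8337−57.2244)=0.0000; B=V−Δ·S=0.0000
Node (3,2) S=115.4623: V=(p*·0.4726+(1−p*)·0.0000)/1.3=0.3051; Δ=(0.4726−0.0000)/(160.4926−95.8337)=0.0073; B=V−Δ·S=-0.5388
Node (3,3) S=193.3646: V=(p*·108.7567+(1−p*)·0.4726)/1.3=70.2723; Δ=(108.7567−0.4726)/(268.7767−160.4926)=1.0000; B=V−Δ·S=-123.0923
Node (2,0) S=49.6008: V=(p*·0.0000+(1−p*)·0.0000)/1.3=0.0000; Δ=(0.0000−0.0000)/(68.9451−41.1687)=0.0000; B=V−Δ·S=0.0000
Node (2,1) S=83.0664: V=(p*·0.3051+(1−p*)·0.0000)/1.3=0.1970; Δ=(0.3051−0.0000)/(115.4623−68.9451)=0.0066; B=V−Δ·S=-0.3479
Node (2,2) S=139.1112: V=(p*·70.2723+(1−p*)·0.3051)/1.3=45.4058; Δ=(70.2723−0.3051)/(193.3646−115.4623)=0.8981; B=V−Δ·S=-79.5355
Node (1,0) S=59.7600: V=(p*·0.1970+(1−p*)·0.0000)/1.3=0.1272; Δ=(0.1970−0.0000)/(83.0664−49.6008)=0.0059; B=V−Δ·S=-0.2246
Node (1,1) S=100.0800: V=(p*·45.4058+(1−p*)·0.1970)/1.3=29.3385; Δ=(45.4058−0.1970)/(139.1112−83.0664)=0.8067; B=V−Δ·S=-51.3915
Node (0,0) S=72.0000: V=(p*·29.3385+(1−p*)·0.1272)/1.3=18.9568; Δ=(29.3385−0.1272)/(100.0800−59.7600)=0.7245; B=V−Δ·S=-33.2063
Each (Δ,B) replicates both successor values, so the strategy is self-financing and V0 is arbitrage-free.

(0,0): Delta=0.7245 Bond=-33.2063
(1,0): Delta=0.0059 Bond=-0.2246
(1,1): Delta=0.8067 Bond=-51.3915
(2,0): Delta=0.0000 Bond=0.0000
(2,1): Delta=0.0066 Bond=-0.3479
(2,2): Delta=0.8981 Bond=-79.5355
(3,0): Delta=0.0000 Bond=0.0000
(3,1): Delta=0.0000 Bond=0.0000
(3,2): Delta=0.0073 Bond=-0.5388
(3,3): Delta=1.0000 Bond=-123.0923
V0=18.9568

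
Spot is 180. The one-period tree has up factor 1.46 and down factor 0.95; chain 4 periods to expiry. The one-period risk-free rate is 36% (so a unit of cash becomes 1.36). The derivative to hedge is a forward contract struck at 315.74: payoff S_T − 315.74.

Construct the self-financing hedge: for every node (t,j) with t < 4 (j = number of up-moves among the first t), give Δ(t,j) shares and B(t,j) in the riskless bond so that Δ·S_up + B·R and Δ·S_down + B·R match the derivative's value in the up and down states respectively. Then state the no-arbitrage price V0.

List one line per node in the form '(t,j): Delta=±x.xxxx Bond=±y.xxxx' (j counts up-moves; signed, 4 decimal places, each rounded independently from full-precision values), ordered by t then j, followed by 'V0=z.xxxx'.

Since d<R<u, set p* = (R−d)/(u−d) = 0.8039; price each node as the discounted p*-expectation of its children.
Terminal values V(4,·): V(4,0)=-169.1289, V(4,1)=-90.4219, V(4,2)=30.5384, V(4,3)=216.4353, V(4,4)=502.1293
  t=3,j=0: stock 154.3275 → up 225.3181 (V=-90.4219), down 146.6111 (V=-169.1289). Price -77.8343; hedge Δ=1.0000, bond B=-232.1618.
  t=3,j=1: stock 237.1770 → up 346.2784 (V=30.5384), down 225.3181 (V=-90.4219). Price 5.0152; hedge Δ=1.0000, bond B=-232.1618.
  t=3,j=2: stock 364.5036 → up 532.1753 (V=216.4353), down 346.2784 (V=30.5384). Price 132.3418; hedge Δ=1.0000, bond B=-232.1618.
  t=3,j=3: stock 560.1845 → up 817.8693 (V=502.1293), down 532.1753 (V=216.4353). Price 328.0227; hedge Δ=1.0000, bond B=-232.1618.
  t=2,j=0: stock 162.4500 → up 237.1770 (V=5.0152), down 154.3275 (V=-77.8343). Price -8.2572; hedge Δ=1.0000, bond B=-170.7072.
  t=2,j=1: stock 249.6600 → up 364.5036 (V=132.3418), down 237.1770 (V=5.0152). Price 78.9528; hedge Δ=1.0000, bond B=-170.7072.
  t=2,j=2: stock 383.6880 → up 560.1845 (V=328.0227), down 364.5036 (V=132.3418). Price 212.9808; hedge Δ=1.0000, bond B=-170.7072.
  t=1,j=0: stock 171.0000 → up 249.6600 (V=78.9528), down 162.4500 (V=-8.2572). Price 45.4800; hedge Δ=1.0000, bond B=-125.5200.
  t=1,j=1: stock 262.8000 → up 383.6880 (V=212.9808), down 249.6600 (V=78.9528). Price 137.2800; hedge Δ=1.0000, bond B=-125.5200.
  t=0,j=0: stock 180.0000 → up 262.8000 (V=137.2800), down 171.0000 (V=45.4800). Price 87.7059; hedge Δ=1.0000, bond B=-92.2941.
Each (Δ,B) replicates both successor values, so the strategy is self-financing and V0 is arbitrage-free.

(0,0): Delta=1.0000 Bond=-92.2941
(1,0): Delta=1.0000 Bond=-125.5200
(1,1): Delta=1.0000 Bond=-125.5200
(2,0): Delta=1.0000 Bond=-170.7072
(2,1): Delta=1.0000 Bond=-170.7072
(2,2): Delta=1.0000 Bond=-170.7072
(3,0): Delta=1.0000 Bond=-232.1618
(3,1): Delta=1.0000 Bond=-232.1618
(3,2): Delta=1.0000 Bond=-232.1618
(3,3): Delta=1.0000 Bond=-232.1618
V0=87.7059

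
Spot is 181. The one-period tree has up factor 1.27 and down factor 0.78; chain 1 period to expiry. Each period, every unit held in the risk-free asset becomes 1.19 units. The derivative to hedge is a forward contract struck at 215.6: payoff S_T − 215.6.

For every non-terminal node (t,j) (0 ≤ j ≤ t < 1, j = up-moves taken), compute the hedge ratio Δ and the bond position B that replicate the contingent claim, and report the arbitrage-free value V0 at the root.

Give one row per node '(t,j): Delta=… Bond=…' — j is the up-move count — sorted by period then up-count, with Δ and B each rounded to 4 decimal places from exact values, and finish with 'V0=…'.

Since d<R<u, set p* = (R−d)/(u−d) = 0.8367; price each node as the discounted p*-expectation of its children.
Terminal payoffs: V(1,0)=-74.4200, V(1,1)=14.2700
  t=0,j=0: stock 181.0000 → up 229.8700 (V=14.2700), down 141.1800 (V=-74.4200). Price -0.1765; hedge Δ=1.0000, bond B=-181.1765.
Self-financing check: at every node Δ·S+B equals the discounted successor values.

(0,0): Delta=1.0000 Bond=-181.1765
V0=-0.1765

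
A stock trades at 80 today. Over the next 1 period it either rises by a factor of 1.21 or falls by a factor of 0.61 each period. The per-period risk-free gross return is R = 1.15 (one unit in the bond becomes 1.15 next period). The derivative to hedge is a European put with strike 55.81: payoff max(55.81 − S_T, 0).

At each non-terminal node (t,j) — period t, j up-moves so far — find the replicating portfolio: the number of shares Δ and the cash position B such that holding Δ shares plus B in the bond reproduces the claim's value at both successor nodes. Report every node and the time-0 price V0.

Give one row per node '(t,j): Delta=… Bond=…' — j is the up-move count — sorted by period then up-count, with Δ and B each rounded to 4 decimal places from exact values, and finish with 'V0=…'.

Under the risk-neutral measure, an up-move has probability p* = (R−d)/(u−d) = 0.9000 and values discount at R = 1.15.
Payoff layer (t=1): V(1,0)=7.0100, V(1,1)=0.0000
Node (0,0) S=80.0000: V=(p*·0.0000+(1−p*)·7.0100)/1.15=0.6096; Δ=(0.0000−7.0100)/(96.8000−48.8000)=-0.1460; B=V−Δ·S=12.2929
Check: Δ(0,0)·S0 + B(0,0) = 0.6096 = V0.

(0,0): Delta=-0.1460 Bond=12.2929
V0=0.6096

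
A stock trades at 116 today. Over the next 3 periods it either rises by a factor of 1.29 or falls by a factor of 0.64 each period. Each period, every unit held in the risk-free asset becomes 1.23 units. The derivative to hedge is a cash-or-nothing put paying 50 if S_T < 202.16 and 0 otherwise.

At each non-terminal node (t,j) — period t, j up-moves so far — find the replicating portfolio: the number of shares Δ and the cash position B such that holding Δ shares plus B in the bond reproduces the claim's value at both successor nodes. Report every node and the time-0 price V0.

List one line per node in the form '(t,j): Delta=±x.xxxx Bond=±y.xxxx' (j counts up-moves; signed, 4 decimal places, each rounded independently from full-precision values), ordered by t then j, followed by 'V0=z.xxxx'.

(0,0): Delta=-0.3611 Bond=48.6663
(1,0): Delta=0.0000 Bond=33.0491
(1,1): Delta=-0.3794 Bond=62.5860
(2,0): Delta=0.0000 Bond=40.6504
(2,1): Delta=0.0000 Bond=40.6504
(2,2): Delta=-0.3985 Bond=80.6754
V0=6.7750

The replicating-portfolio and risk-neutral prices coincide; use p* = (1.23−0.64)/(1.29−0.64) = 0.9077 for the latter.
Terminal payoffs: V(3,0)=50.0000, V(3,1)=50.0000, V(3,2)=50.0000, V(3,3)=0.0000
(2,0): S=47.5136. Δ = (V_up−V_dn)/(S_up−S_dn) = (50.0000−50.0000)/(61.2925−30.4087) = 0.0000. V = [p*·50.0000 + (1−p*)·50.0000]/1.23 = 40.6504. B = V − Δ·S = 40.6504.
(2,1): S=95.7696. Δ = (V_up−V_dn)/(S_up−S_dn) = (50.0000−50.0000)/(123.5428−61.2925) = 0.0000. V = [p*·50.0000 + (1−p*)·50.0000]/1.23 = 40.6504. B = V − Δ·S = 40.6504.
(2,2): S=193.0356. Δ = (V_up−V_dn)/(S_up−S_dn) = (0.0000−50.0000)/(249.0159−123.5428) = -0.3985. V = [p*·0.0000 + (1−p*)·50.0000]/1.23 = 3.7523. B = V − Δ·S = 80.6754.
(1,0): S=74.2400. Δ = (V_up−V_dn)/(S_up−S_dn) = (40.6504−40.6504)/(95.7696−47.5136) = 0.0000. V = [p*·40.6504 + (1−p*)·40.6504]/1.23 = 33.0491. B = V − Δ·S = 33.0491.
(1,1): S=149.6400. Δ = (V_up−V_dn)/(S_up−S_dn) = (3.7523−40.6504)/(193.0356−95.7696) = -0.3794. V = [p*·3.7523 + (1−p*)·40.6504]/1.23 = 5.8198. B = V − Δ·S = 62.5860.
(0,0): S=116.0000. Δ = (V_up−V_dn)/(S_up−S_dn) = (5.8198−33.0491)/(149.6400−74.2400) = -0.3611. V = [p*·5.8198 + (1−p*)·33.0491]/1.23 = 6.7750. B = V − Δ·S = 48.6663.
Each (Δ,B) replicates both successor values, so the strategy is self-financing and V0 is arbitrage-free.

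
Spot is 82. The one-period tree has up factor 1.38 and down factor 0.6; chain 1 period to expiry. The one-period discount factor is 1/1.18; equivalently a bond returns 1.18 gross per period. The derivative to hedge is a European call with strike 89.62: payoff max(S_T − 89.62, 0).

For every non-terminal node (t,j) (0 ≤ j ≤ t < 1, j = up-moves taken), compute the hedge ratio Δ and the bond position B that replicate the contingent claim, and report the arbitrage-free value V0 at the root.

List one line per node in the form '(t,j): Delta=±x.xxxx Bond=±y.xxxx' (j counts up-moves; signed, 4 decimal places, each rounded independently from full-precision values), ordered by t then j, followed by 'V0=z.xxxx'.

(0,0): Delta=0.3680 Bond=-15.3455
V0=14.8340

Since d<R<u, set p* = (R−d)/(u−d) = 0.7436; price each node as the discounted p*-expectation of its children.
Terminal values V(1,·): V(1,0)=0.0000, V(1,1)=23.5400
  t=0,j=0: stock 82.0000 → up 113.1600 (V=23.5400), down 49.2000 (V=0.0000). Price 14.8340; hedge Δ=0.3680, bond B=-15.3455.
Check: Δ(0,0)·S0 + B(0,0) = 14.8340 = V0.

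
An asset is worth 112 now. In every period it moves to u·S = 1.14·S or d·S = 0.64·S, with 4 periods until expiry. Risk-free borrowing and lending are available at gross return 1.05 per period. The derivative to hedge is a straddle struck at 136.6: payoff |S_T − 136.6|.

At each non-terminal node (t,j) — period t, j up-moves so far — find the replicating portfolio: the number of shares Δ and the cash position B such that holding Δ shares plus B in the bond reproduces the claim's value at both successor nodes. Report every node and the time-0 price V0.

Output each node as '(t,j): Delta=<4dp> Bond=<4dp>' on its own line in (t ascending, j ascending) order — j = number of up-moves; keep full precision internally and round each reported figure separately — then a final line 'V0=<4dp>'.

Since d<R<u, set p* = (R−d)/(u−d) = 0.8200; price each node as the discounted p*-expectation of its children.
Payoff layer (t=4): V(4,0)=117.8095, V(4,1)=103.1295, V(4,2)=76.9806, V(4,3)=30.4029, V(4,4)=52.5635
  t=3,j=0: stock 29.3601 → up 33.4705 (V=103.1295), down 18.7905 (V=117.8095). Price 100.7351; hedge Δ=-1.0000, bond B=130.0952.
  t=3,j=1: stock 52.2977 → up 59.6194 (V=76.9806), down 33.4705 (V=103.1295). Price 77.7975; hedge Δ=-1.0000, bond B=130.0952.
  t=3,j=2: stock 93.1553 → up 106.1971 (V=30.4029), down 59.6194 (V=76.9806). Price 36.9399; hedge Δ=-1.0000, bond B=130.0952.
  t=3,j=3: stock 165.9329 → up 189.1635 (V=52.5635), down 106.1971 (V=30.4029). Price 46.2616; hedge Δ=0.2671, bond B=1.9403.
  t=2,j=0: stock 45.8752 → up 52.2977 (V=77.7975), down 29.3601 (V=100.7351). Price 78.0250; hedge Δ=-1.0000, bond B=123.9002.
  t=2,j=1: stock 81.7152 → up 93.1553 (V=36.9399), down 52.2977 (V=77.7975). Price 42.1850; hedge Δ=-1.0000, bond B=123.9002.
  t=2,j=2: stock 145.5552 → up 165.9329 (V=46.2616), down 93.1553 (V=36.9399). Price 42.4606; hedge Δ=0.1281, bond B=23.8173.
  t=1,j=0: stock 71.6800 → up 81.7152 (V=42.1850), down 45.8752 (V=78.0250). Price 46.3202; hedge Δ=-1.0000, bond B=118.0002.
  t=1,j=1: stock 127.6800 → up 145.5552 (V=42.4606), down 81.7152 (V=42.1850). Price 40.3914; hedge Δ=0.0043, bond B=39.8402.
  t=0,j=0: stock 112.0000 → up 127.6800 (V=40.3914), down 71.6800 (V=46.3202). Price 39.4844; hedge Δ=-0.1059, bond B=51.3419.
Check: Δ(0,0)·S0 + B(0,0) = 39.4844 = V0.

(0,0): Delta=-0.1059 Bond=51.3419
(1,0): Delta=-1.0000 Bond=118.0002
(1,1): Delta=0.0043 Bond=39.8402
(2,0): Delta=-1.0000 Bond=123.9002
(2,1): Delta=-1.0000 Bond=123.9002
(2,2): Delta=0.1281 Bond=23.8173
(3,0): Delta=-1.0000 Bond=130.0952
(3,1): Delta=-1.0000 Bond=130.0952
(3,2): Delta=-1.0000 Bond=130.0952
(3,3): Delta=0.2671 Bond=1.9403
V0=39.4844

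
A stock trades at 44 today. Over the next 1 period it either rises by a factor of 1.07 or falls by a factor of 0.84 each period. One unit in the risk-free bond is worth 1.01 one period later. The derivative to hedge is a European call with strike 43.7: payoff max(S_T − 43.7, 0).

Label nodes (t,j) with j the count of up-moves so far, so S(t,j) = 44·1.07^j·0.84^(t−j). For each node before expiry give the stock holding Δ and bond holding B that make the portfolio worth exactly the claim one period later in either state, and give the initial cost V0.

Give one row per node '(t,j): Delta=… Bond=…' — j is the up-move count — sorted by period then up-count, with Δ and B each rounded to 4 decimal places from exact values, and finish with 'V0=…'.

(0,0): Delta=0.3340 Bond=-12.2221
V0=2.4735

The replicating-portfolio and risk-neutral prices coincide; use p* = (1.01−0.84)/(1.07−0.84) = 0.7391 for the latter.
Terminal payoffs: V(1,0)=0.0000, V(1,1)=3.3800
  t=0,j=0: stock 44.0000 → up 47.0800 (V=3.3800), down 36.9600 (V=0.0000). Price 2.4735; hedge Δ=0.3340, bond B=-12.2221.
Each (Δ,B) replicates both successor values, so the strategy is self-financing and V0 is arbitrage-free.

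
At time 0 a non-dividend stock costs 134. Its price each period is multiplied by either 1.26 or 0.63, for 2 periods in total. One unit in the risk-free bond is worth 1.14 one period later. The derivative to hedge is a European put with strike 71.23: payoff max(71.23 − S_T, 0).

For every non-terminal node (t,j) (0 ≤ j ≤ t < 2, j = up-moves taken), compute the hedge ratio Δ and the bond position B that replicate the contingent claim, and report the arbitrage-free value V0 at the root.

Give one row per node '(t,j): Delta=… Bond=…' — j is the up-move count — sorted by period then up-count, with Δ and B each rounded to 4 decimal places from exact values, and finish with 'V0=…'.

Risk-neutral probability p* = (R−d)/(u−d) = (1.14−0.63)/(1.26−0.63) = 0.8095.
Terminal values V(2,·): V(2,0)=18.0454, V(2,1)=0.0000, V(2,2)=0.0000
(1,0): S=84.4200. Δ = (V_up−V_dn)/(S_up−S_dn) = (0.0000−18.0454)/(106.3692−53.1846) = -0.3393. V = [p*·0.0000 + (1−p*)·18.0454]/1.14 = 3.0151. B = V − Δ·S = 31.6586.
(1,1): S=168.8400. Δ = (V_up−V_dn)/(S_up−S_dn) = (0.0000−0.0000)/(212.7384−106.3692) = 0.0000. V = [p*·0.0000 + (1−p*)·0.0000]/1.14 = 0.0000. B = V − Δ·S = 0.0000.
(0,0): S=134.0000. Δ = (V_up−V_dn)/(S_up−S_dn) = (0.0000−3.0151)/(168.8400−84.4200) = -0.0357. V = [p*·0.0000 + (1−p*)·3.0151]/1.14 = 0.5038. B = V − Δ·S = 5.2897.
Self-financing check: at every node Δ·S+B equals the discounted successor values.

(0,0): Delta=-0.0357 Bond=5.2897
(1,0): Delta=-0.3393 Bond=31.6586
(1,1): Delta=0.0000 Bond=0.0000
V0=0.5038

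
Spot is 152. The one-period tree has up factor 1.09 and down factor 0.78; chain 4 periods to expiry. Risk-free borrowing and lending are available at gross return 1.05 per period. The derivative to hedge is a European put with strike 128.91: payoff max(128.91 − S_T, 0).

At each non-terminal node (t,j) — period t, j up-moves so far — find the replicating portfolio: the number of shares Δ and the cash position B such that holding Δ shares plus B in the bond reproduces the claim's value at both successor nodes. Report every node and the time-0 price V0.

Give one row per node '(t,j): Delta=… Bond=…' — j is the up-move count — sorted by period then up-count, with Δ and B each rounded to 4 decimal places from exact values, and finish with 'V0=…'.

Risk-neutral probability p* = (R−d)/(u−d) = (1.05−0.78)/(1.09−0.78) = 0.8710.
Terminal values V(4,·): V(4,0)=72.6471, V(4,1)=50.2862, V(4,2)=19.0383, V(4,3)=0.0000, V(4,4)=0.0000
(3,0): S=72.1319. Δ = (V_up−V_dn)/(S_up−S_dn) = (50.2862−72.6471)/(78.6238−56.2629) = -1.0000. V = [p*·50.2862 + (1−p*)·72.6471]/1.05 = 50.6395. B = V − Δ·S = 122.7714.
(3,1): S=100.7997. Δ = (V_up−V_dn)/(S_up−S_dn) = (19.0383−50.2862)/(109.8717−78.6238) = -1.0000. V = [p*·19.0383 + (1−p*)·50.2862]/1.05 = 21.9717. B = V − Δ·S = 122.7714.
(3,2): S=140.8611. Δ = (V_up−V_dn)/(S_up−S_dn) = (0.0000−19.0383)/(153.5386−109.8717) = -0.4360. V = [p*·0.0000 + (1−p*)·19.0383]/1.05 = 2.3396. B = V − Δ·S = 63.7535.
(3,3): S=196.8444. Δ = (V_up−V_dn)/(S_up−S_dn) = (0.0000−0.0000)/(214.5604−153.5386) = 0.0000. V = [p*·0.0000 + (1−p*)·0.0000]/1.05 = 0.0000. B = V − Δ·S = 0.0000.
(2,0): S=92.4768. Δ = (V_up−V_dn)/(S_up−S_dn) = (21.9717−50.6395)/(100.7997−72.1319) = -1.0000. V = [p*·21.9717 + (1−p*)·50.6395]/1.05 = 24.4484. B = V − Δ·S = 116.9252.
(2,1): S=129.2304. Δ = (V_up−V_dn)/(S_up−S_dn) = (2.3396−21.9717)/(140.8611−100.7997) = -0.4901. V = [p*·2.3396 + (1−p*)·21.9717]/1.05 = 4.6407. B = V − Δ·S = 67.9702.
(2,2): S=180.5912. Δ = (V_up−V_dn)/(S_up−S_dn) = (0.0000−2.3396)/(196.8444−140.8611) = -0.0418. V = [p*·0.0000 + (1−p*)·2.3396]/1.05 = 0.2875. B = V − Δ·S = 7.8345.
(1,0): S=118.5600. Δ = (V_up−V_dn)/(S_up−S_dn) = (4.6407−24.4484)/(129.2304−92.4768) = -0.5389. V = [p*·4.6407 + (1−p*)·24.4484]/1.05 = 6.8539. B = V − Δ·S = 70.7495.
(1,1): S=165.6800. Δ = (V_up−V_dn)/(S_up−S_dn) = (0.2875−4.6407)/(180.5912−129.2304) = -0.0848. V = [p*·0.2875 + (1−p*)·4.6407]/1.05 = 0.8088. B = V − Δ·S = 14.8514.
(0,0): S=152.0000. Δ = (V_up−V_dn)/(S_up−S_dn) = (0.8088−6.8539)/(165.6800−118.5600) = -0.1283. V = [p*·0.8088 + (1−p*)·6.8539]/1.05 = 1.5131. B = V − Δ·S = 21.0134.
Each (Δ,B) replicates both successor values, so the strategy is self-financing and V0 is arbitrage-free.

(0,0): Delta=-0.1283 Bond=21.0134
(1,0): Delta=-0.5389 Bond=70.7495
(1,1): Delta=-0.0848 Bond=14.8514
(2,0): Delta=-1.0000 Bond=116.9252
(2,1): Delta=-0.4901 Bond=67.9702
(2,2): Delta=-0.0418 Bond=7.8345
(3,0): Delta=-1.0000 Bond=122.7714
(3,1): Delta=-1.0000 Bond=122.7714
(3,2): Delta=-0.4360 Bond=63.7535
(3,3): Delta=0.0000 Bond=0.0000
V0=1.5131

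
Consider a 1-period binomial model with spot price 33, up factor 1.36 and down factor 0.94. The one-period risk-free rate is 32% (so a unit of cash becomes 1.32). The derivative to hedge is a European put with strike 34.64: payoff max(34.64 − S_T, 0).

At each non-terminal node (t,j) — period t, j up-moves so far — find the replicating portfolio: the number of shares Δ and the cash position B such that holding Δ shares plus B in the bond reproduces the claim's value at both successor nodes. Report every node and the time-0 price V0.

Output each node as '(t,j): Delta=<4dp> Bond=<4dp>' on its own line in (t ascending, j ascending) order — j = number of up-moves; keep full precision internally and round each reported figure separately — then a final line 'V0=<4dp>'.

(0,0): Delta=-0.2612 Bond=8.8802
V0=0.2612

Under the risk-neutral measure, an up-move has probability p* = (R−d)/(u−d) = 0.9048 and values discount at R = 1.32.
Terminal payoffs: V(1,0)=3.6200, V(1,1)=0.0000
  t=0,j=0: stock 33.0000 → up 44.8800 (V=0.0000), down 31.0200 (V=3.6200). Price 0.2612; hedge Δ=-0.2612, bond B=8.8802.
Self-financing check: at every node Δ·S+B equals the discounted successor values.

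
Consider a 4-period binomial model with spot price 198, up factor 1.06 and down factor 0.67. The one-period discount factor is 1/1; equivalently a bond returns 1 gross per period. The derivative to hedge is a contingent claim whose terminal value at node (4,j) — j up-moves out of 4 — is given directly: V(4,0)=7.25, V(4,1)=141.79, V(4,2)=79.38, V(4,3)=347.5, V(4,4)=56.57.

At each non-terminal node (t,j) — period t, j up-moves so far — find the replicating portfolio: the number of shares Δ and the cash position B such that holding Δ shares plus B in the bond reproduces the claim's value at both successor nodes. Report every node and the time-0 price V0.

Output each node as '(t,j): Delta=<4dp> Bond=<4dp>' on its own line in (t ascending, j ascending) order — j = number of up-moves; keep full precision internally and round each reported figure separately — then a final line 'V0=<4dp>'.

(0,0): Delta=-1.1773 Bond=401.4840
(1,0): Delta=3.4579 Bond=-213.4250
(1,1): Delta=-1.7100 Bond=513.2856
(2,0): Delta=-0.9263 Bond=176.2549
(2,1): Delta=3.9618 Bond=-284.2759
(2,2): Delta=-2.3618 Bond=658.2968
(3,0): Delta=5.7929 Bond=-223.8828
(3,1): Delta=-1.6985 Bond=249.0072
(3,2): Delta=4.6123 Bond=-381.2364
(3,3): Delta=-3.1633 Bond=847.3028
V0=168.3753

The replicating-portfolio and risk-neutral prices coincide; use p* = (1−0.67)/(1.06−0.67) = 0.8462 for the latter.
Payoff layer (t=4): V(4,0)=7.2500, V(4,1)=141.7900, V(4,2)=79.3800, V(4,3)=347.5000, V(4,4)=56.5700
Node (3,0) S=59.5511: V=(p*·141.7900+(1−p*)·7.2500)/1=121.0915; Δ=(141.7900−7.2500)/(63.1241−39.8992)=5.7929; B=V−Δ·S=-223.8828
Node (3,1) S=94.2151: V=(p*·79.3800+(1−p*)·141.7900)/1=88.9815; Δ=(79.3800−141.7900)/(99.8680−63.1241)=-1.6985; B=V−Δ·S=249.0072
Node (3,2) S=149.0568: V=(p*·347.5000+(1−p*)·79.3800)/1=306.2508; Δ=(347.5000−79.3800)/(158.0002−99.8680)=4.6123; B=V−Δ·S=-381.2364
Node (3,3) S=235.8212: V=(p*·56.5700+(1−p*)·347.5000)/1=101.3285; Δ=(56.5700−347.5000)/(249.9704−158.0002)=-3.1633; B=V−Δ·S=847.3028
Node (2,0) S=88.8822: V=(p*·88.9815+(1−p*)·121.0915)/1=93.9215; Δ=(88.9815−121.0915)/(94.2151−59.5511)=-0.9263; B=V−Δ·S=176.2549
Node (2,1) S=140.6196: V=(p*·306.2508+(1−p*)·88.9815)/1=272.8247; Δ=(306.2508−88.9815)/(149.0568−94.2151)=3.9618; B=V−Δ·S=-284.2759
Node (2,2) S=222.4728: V=(p*·101.3285+(1−p*)·306.2508)/1=132.8550; Δ=(101.3285−306.2508)/(235.8212−149.0568)=-2.3618; B=V−Δ·S=658.2968
Node (1,0) S=132.6600: V=(p*·272.8247+(1−p*)·93.9215)/1=245.3012; Δ=(272.8247−93.9215)/(140.6196−88.8822)=3.4579; B=V−Δ·S=-213.4250
Node (1,1) S=209.8800: V=(p*·132.8550+(1−p*)·272.8247)/1=154.3888; Δ=(132.8550−272.8247)/(222.4728−140.6196)=-1.7100; B=V−Δ·S=513.2856
Node (0,0) S=198.0000: V=(p*·154.3888+(1−p*)·245.3012)/1=168.3753; Δ=(154.3888−245.3012)/(209.8800−132.6600)=-1.1773; B=V−Δ·S=401.4840
Check: Δ(0,0)·S0 + B(0,0) = 168.3753 = V0.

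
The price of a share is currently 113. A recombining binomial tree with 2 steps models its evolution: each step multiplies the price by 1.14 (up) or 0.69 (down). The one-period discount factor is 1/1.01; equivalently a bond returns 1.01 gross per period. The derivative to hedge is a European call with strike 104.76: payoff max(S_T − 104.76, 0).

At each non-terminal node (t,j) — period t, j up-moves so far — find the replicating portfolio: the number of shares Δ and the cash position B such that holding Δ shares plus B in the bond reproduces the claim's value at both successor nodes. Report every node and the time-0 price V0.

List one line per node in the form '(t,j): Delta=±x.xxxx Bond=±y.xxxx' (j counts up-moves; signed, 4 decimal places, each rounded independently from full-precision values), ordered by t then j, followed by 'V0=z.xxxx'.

Since d<R<u, set p* = (R−d)/(u−d) = 0.7111; price each node as the discounted p*-expectation of its children.
Terminal values V(2,·): V(2,0)=0.0000, V(2,1)=0.0000, V(2,2)=42.0948
(1,0): S=77.9700. Δ = (V_up−V_dn)/(S_up−S_dn) = (0.0000−0.0000)/(88.8858−53.7993) = 0.0000. V = [p*·0.0000 + (1−p*)·0.0000]/1.01 = 0.0000. B = V − Δ·S = 0.0000.
(1,1): S=128.8200. Δ = (V_up−V_dn)/(S_up−S_dn) = (42.0948−0.0000)/(146.8548−88.8858) = 0.7262. V = [p*·42.0948 + (1−p*)·0.0000]/1.01 = 29.6377. B = V − Δ·S = -63.9063.
(0,0): S=113.0000. Δ = (V_up−V_dn)/(S_up−S_dn) = (29.6377−0.0000)/(128.8200−77.9700) = 0.5828. V = [p*·29.6377 + (1−p*)·0.0000]/1.01 = 20.8670. B = V − Δ·S = -44.9945.
The time-0 hedge costs 20.8670, which is the no-arbitrage price.

(0,0): Delta=0.5828 Bond=-44.9945
(1,0): Delta=0.0000 Bond=0.0000
(1,1): Delta=0.7262 Bond=-63.9063
V0=20.8670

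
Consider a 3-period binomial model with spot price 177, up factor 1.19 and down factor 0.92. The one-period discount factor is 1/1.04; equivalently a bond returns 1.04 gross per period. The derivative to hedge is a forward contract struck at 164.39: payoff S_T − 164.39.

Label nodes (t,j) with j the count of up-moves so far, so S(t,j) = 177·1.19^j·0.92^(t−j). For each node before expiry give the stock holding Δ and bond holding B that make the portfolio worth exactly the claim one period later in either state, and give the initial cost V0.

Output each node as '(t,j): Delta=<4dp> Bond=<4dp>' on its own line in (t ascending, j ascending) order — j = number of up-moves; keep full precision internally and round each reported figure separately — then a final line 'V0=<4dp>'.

Risk-neutral probability p* = (R−d)/(u−d) = (1.04−0.92)/(1.19−0.92) = 0.4444.
Terminal values V(3,·): V(3,0)=-26.5622, V(3,1)=13.8872, V(3,2)=66.2077, V(3,3)=133.8831
  t=2,j=0: stock 149.8128 → up 178.2772 (V=13.8872), down 137.8278 (V=-26.5622). Price -8.2545; hedge Δ=1.0000, bond B=-158.0673.
  t=2,j=1: stock 193.7796 → up 230.5977 (V=66.2077), down 178.2772 (V=13.8872). Price 35.7123; hedge Δ=1.0000, bond B=-158.0673.
  t=2,j=2: stock 250.6497 → up 298.2731 (V=133.8831), down 230.5977 (V=66.2077). Price 92.5824; hedge Δ=1.0000, bond B=-158.0673.
  t=1,j=0: stock 162.8400 → up 193.7796 (V=35.7123), down 149.8128 (V=-8.2545). Price 10.8522; hedge Δ=1.0000, bond B=-151.9878.
  t=1,j=1: stock 210.6300 → up 250.6497 (V=92.5824), down 193.7796 (V=35.7123). Price 58.6422; hedge Δ=1.0000, bond B=-151.9878.
  t=0,j=0: stock 177.0000 → up 210.6300 (V=58.6422), down 162.8400 (V=10.8522). Price 30.8579; hedge Δ=1.0000, bond B=-146.1421.
Check: Δ(0,0)·S0 + B(0,0) = 30.8579 = V0.

(0,0): Delta=1.0000 Bond=-146.1421
(1,0): Delta=1.0000 Bond=-151.9878
(1,1): Delta=1.0000 Bond=-151.9878
(2,0): Delta=1.0000 Bond=-158.0673
(2,1): Delta=1.0000 Bond=-158.0673
(2,2): Delta=1.0000 Bond=-158.0673
V0=30.8579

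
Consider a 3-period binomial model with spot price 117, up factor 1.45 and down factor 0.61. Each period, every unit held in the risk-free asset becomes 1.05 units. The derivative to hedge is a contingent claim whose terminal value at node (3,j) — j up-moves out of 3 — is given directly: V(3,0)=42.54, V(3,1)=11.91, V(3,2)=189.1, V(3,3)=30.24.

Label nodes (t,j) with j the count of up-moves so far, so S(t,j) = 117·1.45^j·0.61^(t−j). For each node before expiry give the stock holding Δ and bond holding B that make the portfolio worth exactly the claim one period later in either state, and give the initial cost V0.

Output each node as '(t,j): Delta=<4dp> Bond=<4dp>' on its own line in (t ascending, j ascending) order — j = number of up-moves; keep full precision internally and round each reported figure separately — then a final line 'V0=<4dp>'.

Risk-neutral probability p* = (R−d)/(u−d) = (1.05−0.61)/(1.45−0.61) = 0.5238.
At expiry t=3: V(3,0)=42.5400, V(3,1)=11.9100, V(3,2)=189.1000, V(3,3)=30.2400
Node (2,0) S=43.5357: V=(p*·11.9100+(1−p*)·42.5400)/1.05=25.2340; Δ=(11.9100−42.5400)/(63.1268−26.5568)=-0.8376; B=V−Δ·S=61.6983
Node (2,1) S=103.4865: V=(p*·189.1000+(1−p*)·11.9100)/1.05=99.7370; Δ=(189.1000−11.9100)/(150.0554−63.1268)=2.0383; B=V−Δ·S=-111.2035
Node (2,2) S=245.9925: V=(p*·30.2400+(1−p*)·189.1000)/1.05=100.8454; Δ=(30.2400−189.1000)/(356.6891−150.0554)=-0.7688; B=V−Δ·S=289.9644
Node (1,0) S=71.3700: V=(p*·99.7370+(1−p*)·25.2340)/1.05=61.1994; Δ=(99.7370−25.2340)/(103.4865−43.5357)=1.2427; B=V−Δ·S=-27.4946
Node (1,1) S=169.6500: V=(p*·100.8454+(1−p*)·99.7370)/1.05=95.5405; Δ=(100.8454−99.7370)/(245.9925−103.4865)=0.0078; B=V−Δ·S=94.2210
Node (0,0) S=117.0000: V=(p*·95.5405+(1−p*)·61.1994)/1.05=75.4168; Δ=(95.5405−61.1994)/(169.6500−71.3700)=0.3494; B=V−Δ·S=34.5345
Check: Δ(0,0)·S0 + B(0,0) = 75.4168 = V0.

(0,0): Delta=0.3494 Bond=34.5345
(1,0): Delta=1.2427 Bond=-27.4946
(1,1): Delta=0.0078 Bond=94.2210
(2,0): Delta=-0.8376 Bond=61.6983
(2,1): Delta=2.0383 Bond=-111.2035
(2,2): Delta=-0.7688 Bond=289.9644
V0=75.4168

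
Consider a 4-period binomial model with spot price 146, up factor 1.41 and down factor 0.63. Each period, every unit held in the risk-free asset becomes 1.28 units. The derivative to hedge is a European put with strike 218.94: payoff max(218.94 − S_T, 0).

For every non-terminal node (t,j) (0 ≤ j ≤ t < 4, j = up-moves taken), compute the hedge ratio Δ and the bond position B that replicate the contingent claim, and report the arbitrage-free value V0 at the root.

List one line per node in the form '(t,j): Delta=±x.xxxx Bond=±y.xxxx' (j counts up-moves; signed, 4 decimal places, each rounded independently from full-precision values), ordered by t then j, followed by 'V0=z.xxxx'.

Under the risk-neutral measure, an up-move has probability p* = (R−d)/(u−d) = 0.8333 and values discount at R = 1.28.
Terminal values V(4,·): V(4,0)=195.9407, V(4,1)=167.4653, V(4,2)=103.7348, V(4,3)=0.0000, V(4,4)=0.0000
(3,0): S=36.5069. Δ = (V_up−V_dn)/(S_up−S_dn) = (167.4653−195.9407)/(51.4747−22.9993) = -1.0000. V = [p*·167.4653 + (1−p*)·195.9407]/1.28 = 134.5400. B = V − Δ·S = 171.0469.
(3,1): S=81.7058. Δ = (V_up−V_dn)/(S_up−S_dn) = (103.7348−167.4653)/(115.2052−51.4747) = -1.0000. V = [p*·103.7348 + (1−p*)·167.4653]/1.28 = 89.3410. B = V − Δ·S = 171.0469.
(3,2): S=182.8654. Δ = (V_up−V_dn)/(S_up−S_dn) = (0.0000−103.7348)/(257.8403−115.2052) = -0.7273. V = [p*·0.0000 + (1−p*)·103.7348]/1.28 = 13.5071. B = V − Δ·S = 146.5004.
(3,3): S=409.2703. Δ = (V_up−V_dn)/(S_up−S_dn) = (0.0000−0.0000)/(577.0711−257.8403) = 0.0000. V = [p*·0.0000 + (1−p*)·0.0000]/1.28 = 0.0000. B = V − Δ·S = 0.0000.
(2,0): S=57.9474. Δ = (V_up−V_dn)/(S_up−S_dn) = (89.3410−134.5400)/(81.7058−36.5069) = -1.0000. V = [p*·89.3410 + (1−p*)·134.5400]/1.28 = 75.6830. B = V − Δ·S = 133.6304.
(2,1): S=129.6918. Δ = (V_up−V_dn)/(S_up−S_dn) = (13.5071−89.3410)/(182.8654−81.7058) = -0.7496. V = [p*·13.5071 + (1−p*)·89.3410]/1.28 = 20.4267. B = V − Δ·S = 117.6496.
(2,2): S=290.2626. Δ = (V_up−V_dn)/(S_up−S_dn) = (0.0000−13.5071)/(409.2703−182.8654) = -0.0597. V = [p*·0.0000 + (1−p*)·13.5071]/1.28 = 1.7587. B = V − Δ·S = 19.0756.
(1,0): S=91.9800. Δ = (V_up−V_dn)/(S_up−S_dn) = (20.4267−75.6830)/(129.6918−57.9474) = -0.7702. V = [p*·20.4267 + (1−p*)·75.6830]/1.28 = 23.1532. B = V − Δ·S = 93.9946.
(1,1): S=205.8600. Δ = (V_up−V_dn)/(S_up−S_dn) = (1.7587−20.4267)/(290.2626−129.6918) = -0.1163. V = [p*·1.7587 + (1−p*)·20.4267]/1.28 = 3.8047. B = V − Δ·S = 27.7380.
(0,0): S=146.0000. Δ = (V_up−V_dn)/(S_up−S_dn) = (3.8047−23.1532)/(205.8600−91.9800) = -0.1699. V = [p*·3.8047 + (1−p*)·23.1532]/1.28 = 5.4918. B = V − Δ·S = 30.2974.
Check: Δ(0,0)·S0 + B(0,0) = 5.4918 = V0.

(0,0): Delta=-0.1699 Bond=30.2974
(1,0): Delta=-0.7702 Bond=93.9946
(1,1): Delta=-0.1163 Bond=27.7380
(2,0): Delta=-1.0000 Bond=133.6304
(2,1): Delta=-0.7496 Bond=117.6496
(2,2): Delta=-0.0597 Bond=19.0756
(3,0): Delta=-1.0000 Bond=171.0469
(3,1): Delta=-1.0000 Bond=171.0469
(3,2): Delta=-0.7273 Bond=146.5004
(3,3): Delta=0.0000 Bond=0.0000
V0=5.4918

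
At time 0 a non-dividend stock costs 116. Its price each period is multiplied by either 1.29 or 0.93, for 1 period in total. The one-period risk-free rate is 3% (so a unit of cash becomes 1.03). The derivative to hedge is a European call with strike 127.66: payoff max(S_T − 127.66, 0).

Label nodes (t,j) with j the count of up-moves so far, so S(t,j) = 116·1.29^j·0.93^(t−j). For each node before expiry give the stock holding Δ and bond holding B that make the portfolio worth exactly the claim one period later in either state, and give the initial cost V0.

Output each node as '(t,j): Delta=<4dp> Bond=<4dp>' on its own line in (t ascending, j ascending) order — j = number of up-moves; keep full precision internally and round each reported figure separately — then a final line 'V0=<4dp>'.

(0,0): Delta=0.5263 Bond=-55.1278
V0=5.9277

Under the risk-neutral measure, an up-move has probability p* = (R−d)/(u−d) = 0.2778 and values discount at R = 1.03.
Terminal values V(1,·): V(1,0)=0.0000, V(1,1)=21.9800
Node (0,0) S=116.0000: V=(p*·21.9800+(1−p*)·0.0000)/1.03=5.9277; Δ=(21.9800−0.0000)/(149.6400−107.8800)=0.5263; B=V−Δ·S=-55.1278
Self-financing check: at every node Δ·S+B equals the discounted successor values.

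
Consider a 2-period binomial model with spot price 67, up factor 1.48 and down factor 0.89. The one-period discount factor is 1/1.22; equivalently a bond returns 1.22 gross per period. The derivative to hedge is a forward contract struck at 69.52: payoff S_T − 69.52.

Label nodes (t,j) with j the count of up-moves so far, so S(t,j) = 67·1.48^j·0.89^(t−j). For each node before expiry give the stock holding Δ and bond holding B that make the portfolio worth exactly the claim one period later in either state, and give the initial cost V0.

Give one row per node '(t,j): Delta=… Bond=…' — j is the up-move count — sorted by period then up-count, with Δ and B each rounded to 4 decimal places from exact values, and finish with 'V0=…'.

Since d<R<u, set p* = (R−d)/(u−d) = 0.5593; price each node as the discounted p*-expectation of its children.
Terminal values V(2,·): V(2,0)=-16.4493, V(2,1)=18.7324, V(2,2)=77.2368
(1,0): S=59.6300. Δ = (V_up−V_dn)/(S_up−S_dn) = (18.7324−-16.4493)/(88.2524−53.0707) = 1.0000. V = [p*·18.7324 + (1−p*)·-16.4493]/1.22 = 2.6464. B = V − Δ·S = -56.9836.
(1,1): S=99.1600. Δ = (V_up−V_dn)/(S_up−S_dn) = (77.2368−18.7324)/(146.7568−88.2524) = 1.0000. V = [p*·77.2368 + (1−p*)·18.7324]/1.22 = 42.1764. B = V − Δ·S = -56.9836.
(0,0): S=67.0000. Δ = (V_up−V_dn)/(S_up−S_dn) = (42.1764−2.6464)/(99.1600−59.6300) = 1.0000. V = [p*·42.1764 + (1−p*)·2.6464]/1.22 = 20.2921. B = V − Δ·S = -46.7079.
Root portfolio cost Δ·67+B reproduces V0=20.2921.

(0,0): Delta=1.0000 Bond=-46.7079
(1,0): Delta=1.0000 Bond=-56.9836
(1,1): Delta=1.0000 Bond=-56.9836
V0=20.2921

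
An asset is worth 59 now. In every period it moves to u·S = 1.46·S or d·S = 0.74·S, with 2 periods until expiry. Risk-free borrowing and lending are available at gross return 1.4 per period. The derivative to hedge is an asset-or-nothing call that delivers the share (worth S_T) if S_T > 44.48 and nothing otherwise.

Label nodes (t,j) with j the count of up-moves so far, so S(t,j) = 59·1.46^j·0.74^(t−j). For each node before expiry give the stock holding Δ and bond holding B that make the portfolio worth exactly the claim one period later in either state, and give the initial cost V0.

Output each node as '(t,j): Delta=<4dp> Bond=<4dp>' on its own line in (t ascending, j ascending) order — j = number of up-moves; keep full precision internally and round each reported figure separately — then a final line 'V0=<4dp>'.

(0,0): Delta=1.0453 Bond=-2.7855
(1,0): Delta=2.0278 Bond=-46.7959
(1,1): Delta=1.0000 Bond=0.0000
V0=58.8855

Risk-neutral probability p* = (R−d)/(u−d) = (1.4−0.74)/(1.46−0.74) = 0.9167.
Terminal values V(2,·): V(2,0)=0.0000, V(2,1)=63.7436, V(2,2)=125.7644
(1,0): S=43.6600. Δ = (V_up−V_dn)/(S_up−S_dn) = (63.7436−0.0000)/(63.7436−32.3084) = 2.0278. V = [p*·63.7436 + (1−p*)·0.0000]/1.4 = 41.7369. B = V − Δ·S = -46.7959.
(1,1): S=86.1400. Δ = (V_up−V_dn)/(S_up−S_dn) = (125.7644−63.7436)/(125.7644−63.7436) = 1.0000. V = [p*·125.7644 + (1−p*)·63.7436]/1.4 = 86.1400. B = V − Δ·S = 0.0000.
(0,0): S=59.0000. Δ = (V_up−V_dn)/(S_up−S_dn) = (86.1400−41.7369)/(86.1400−43.6600) = 1.0453. V = [p*·86.1400 + (1−p*)·41.7369]/1.4 = 58.8855. B = V − Δ·S = -2.7855.
Self-financing check: at every node Δ·S+B equals the discounted successor values.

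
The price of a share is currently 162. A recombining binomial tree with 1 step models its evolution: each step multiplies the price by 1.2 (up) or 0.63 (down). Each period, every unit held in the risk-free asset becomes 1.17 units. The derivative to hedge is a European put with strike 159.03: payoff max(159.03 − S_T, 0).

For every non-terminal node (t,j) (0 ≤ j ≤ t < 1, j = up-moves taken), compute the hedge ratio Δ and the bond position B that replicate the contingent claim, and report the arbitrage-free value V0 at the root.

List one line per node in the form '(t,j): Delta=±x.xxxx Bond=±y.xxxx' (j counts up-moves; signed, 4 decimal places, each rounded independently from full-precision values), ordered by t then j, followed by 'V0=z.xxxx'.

(0,0): Delta=-0.6170 Bond=102.5101
V0=2.5628

Risk-neutral probability p* = (R−d)/(u−d) = (1.17−0.63)/(1.2−0.63) = 0.9474.
Terminal payoffs: V(1,0)=56.9700, V(1,1)=0.0000
  t=0,j=0: stock 162.0000 → up 194.4000 (V=0.0000), down 102.0600 (V=56.9700). Price 2.5628; hedge Δ=-0.6170, bond B=102.5101.
Root portfolio cost Δ·162+B reproduces V0=2.5628.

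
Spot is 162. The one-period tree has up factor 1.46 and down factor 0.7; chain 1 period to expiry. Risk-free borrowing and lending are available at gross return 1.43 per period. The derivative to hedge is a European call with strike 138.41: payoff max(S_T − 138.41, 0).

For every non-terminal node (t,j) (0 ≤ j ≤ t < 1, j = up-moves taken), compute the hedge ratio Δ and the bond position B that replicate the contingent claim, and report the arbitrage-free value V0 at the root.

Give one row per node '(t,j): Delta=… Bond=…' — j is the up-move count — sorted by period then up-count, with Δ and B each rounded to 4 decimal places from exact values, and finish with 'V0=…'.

Since d<R<u, set p* = (R−d)/(u−d) = 0.9605; price each node as the discounted p*-expectation of its children.
Terminal values V(1,·): V(1,0)=0.0000, V(1,1)=98.1100
Node (0,0) S=162.0000: V=(p*·98.1100+(1−p*)·0.0000)/1.43=65.9002; Δ=(98.1100−0.0000)/(236.5200−113.4000)=0.7969; B=V−Δ·S=-63.1919
Self-financing check: at every node Δ·S+B equals the discounted successor values.

(0,0): Delta=0.7969 Bond=-63.1919
V0=65.9002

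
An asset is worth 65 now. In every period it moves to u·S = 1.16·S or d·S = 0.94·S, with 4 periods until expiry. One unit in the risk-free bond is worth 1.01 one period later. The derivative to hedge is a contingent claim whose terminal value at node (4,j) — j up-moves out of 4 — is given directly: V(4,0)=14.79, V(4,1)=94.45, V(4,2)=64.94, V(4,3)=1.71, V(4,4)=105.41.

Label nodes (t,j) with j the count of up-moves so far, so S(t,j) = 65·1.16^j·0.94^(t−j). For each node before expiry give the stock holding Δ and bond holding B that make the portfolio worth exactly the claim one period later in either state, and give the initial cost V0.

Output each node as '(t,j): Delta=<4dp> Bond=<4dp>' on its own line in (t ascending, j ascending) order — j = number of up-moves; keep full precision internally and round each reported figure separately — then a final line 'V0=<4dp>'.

Risk-neutral probability p* = (R−d)/(u−d) = (1.01−0.94)/(1.16−0.94) = 0.3182.
Terminal payoffs: V(4,0)=14.7900, V(4,1)=94.4500, V(4,2)=64.9400, V(4,3)=1.7100, V(4,4)=105.4100
Node (3,0) S=53.9880: V=(p*·94.4500+(1−p*)·14.7900)/1.01=39.7390; Δ=(94.4500−14.7900)/(62.6260−50.7487)=6.7069; B=V−Δ·S=-322.3519
Node (3,1) S=66.6234: V=(p*·64.9400+(1−p*)·94.4500)/1.01=84.2183; Δ=(64.9400−94.4500)/(77.2832−62.6260)=-2.0134; B=V−Δ·S=218.3546
Node (3,2) S=82.2162: V=(p*·1.7100+(1−p*)·64.9400)/1.01=44.3776; Δ=(1.7100−64.9400)/(95.3707−77.2832)=-3.4958; B=V−Δ·S=331.7867
Node (3,3) S=101.4582: V=(p*·105.4100+(1−p*)·1.7100)/1.01=34.3618; Δ=(105.4100−1.7100)/(117.6916−95.3707)=4.6459; B=V−Δ·S=-437.0018
Node (2,0) S=57.4340: V=(p*·84.2183+(1−p*)·39.7390)/1.01=53.3579; Δ=(84.2183−39.7390)/(66.6234−53.9880)=3.5202; B=V−Δ·S=-148.8207
Node (2,1) S=70.8760: V=(p*·44.3776+(1−p*)·84.2183)/1.01=70.8334; Δ=(44.3776−84.2183)/(82.2162−66.6234)=-2.5551; B=V−Δ·S=251.9274
Node (2,2) S=87.4640: V=(p*·34.3618+(1−p*)·44.3776)/1.01=40.7829; Δ=(34.3618−44.3776)/(101.4582−82.2162)=-0.5205; B=V−Δ·S=86.3091
Node (1,0) S=61.1000: V=(p*·70.8334+(1−p*)·53.3579)/1.01=58.3349; Δ=(70.8334−53.3579)/(70.8760−57.4340)=1.3001; B=V−Δ·S=-21.0990
Node (1,1) S=75.4000: V=(p*·40.7829+(1−p*)·70.8334)/1.01=60.6652; Δ=(40.7829−70.8334)/(87.4640−70.8760)=-1.8116; B=V−Δ·S=197.2581
Node (0,0) S=65.0000: V=(p*·60.6652+(1−p*)·58.3349)/1.01=58.4915; Δ=(60.6652−58.3349)/(75.4000−61.1000)=0.1630; B=V−Δ·S=47.8993
The time-0 hedge costs 58.4915, which is the no-arbitrage price.

(0,0): Delta=0.1630 Bond=47.8993
(1,0): Delta=1.3001 Bond=-21.0990
(1,1): Delta=-1.8116 Bond=197.2581
(2,0): Delta=3.5202 Bond=-148.8207
(2,1): Delta=-2.5551 Bond=251.9274
(2,2): Delta=-0.5205 Bond=86.3091
(3,0): Delta=6.7069 Bond=-322.3519
(3,1): Delta=-2.0134 Bond=218.3546
(3,2): Delta=-3.4958 Bond=331.7867
(3,3): Delta=4.6459 Bond=-437.0018
V0=58.4915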